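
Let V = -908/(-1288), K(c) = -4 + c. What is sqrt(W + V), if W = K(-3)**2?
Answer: sqrt(5153610)/322 ≈ 7.0502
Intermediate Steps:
V = 227/322 (V = -908*(-1/1288) = 227/322 ≈ 0.70497)
W = 49 (W = (-4 - 3)**2 = (-7)**2 = 49)
sqrt(W + V) = sqrt(49 + 227/322) = sqrt(16005/322) = sqrt(5153610)/322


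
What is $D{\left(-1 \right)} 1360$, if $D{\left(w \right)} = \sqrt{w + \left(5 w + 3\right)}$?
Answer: $1360 i \sqrt{3} \approx 2355.6 i$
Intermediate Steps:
$D{\left(w \right)} = \sqrt{3 + 6 w}$ ($D{\left(w \right)} = \sqrt{w + \left(3 + 5 w\right)} = \sqrt{3 + 6 w}$)
$D{\left(-1 \right)} 1360 = \sqrt{3 + 6 \left(-1\right)} 1360 = \sqrt{3 - 6} \cdot 1360 = \sqrt{-3} \cdot 1360 = i \sqrt{3} \cdot 1360 = 1360 i \sqrt{3}$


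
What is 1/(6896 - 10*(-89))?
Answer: 1/7786 ≈ 0.00012844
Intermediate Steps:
1/(6896 - 10*(-89)) = 1/(6896 + 890) = 1/7786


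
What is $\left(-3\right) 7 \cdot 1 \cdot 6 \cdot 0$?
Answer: $0$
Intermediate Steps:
$\left(-3\right) 7 \cdot 1 \cdot 6 \cdot 0 = - 21 \cdot 6 \cdot 0 = \left(-21\right) 0 = 0$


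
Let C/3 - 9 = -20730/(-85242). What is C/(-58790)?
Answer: -196977/417614765 ≈ -0.00047167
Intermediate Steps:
C = 393954/14207 (C = 27 + 3*(-20730/(-85242)) = 27 + 3*(-20730*(-1/85242)) = 27 + 3*(3455/14207) = 27 + 10365/14207 = 393954/14207 ≈ 27.730)
C/(-58790) = (393954/14207)/(-58790) = (393954/14207)*(-1/58790) = -196977/417614765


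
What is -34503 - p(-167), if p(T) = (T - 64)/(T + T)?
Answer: -11524233/334 ≈ -34504.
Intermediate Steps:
p(T) = (-64 + T)/(2*T) (p(T) = (-64 + T)/((2*T)) = (-64 + T)*(1/(2*T)) = (-64 + T)/(2*T))
-34503 - p(-167) = -34503 - (-64 - 167)/(2*(-167)) = -34503 - (-1)*(-231)/(2*167) = -34503 - 1*231/334 = -34503 - 231/334 = -11524233/334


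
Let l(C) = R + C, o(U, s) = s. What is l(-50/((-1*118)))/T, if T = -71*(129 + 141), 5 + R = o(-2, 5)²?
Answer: -241/226206 ≈ -0.0010654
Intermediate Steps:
R = 20 (R = -5 + 5² = -5 + 25 = 20)
T = -19170 (T = -71*270 = -19170)
l(C) = 20 + C
l(-50/((-1*118)))/T = (20 - 50/((-1*118)))/(-19170) = (20 - 50/(-118))*(-1/19170) = (20 - 50*(-1/118))*(-1/19170) = (20 + 25/59)*(-1/19170) = (1205/59)*(-1/19170) = -241/226206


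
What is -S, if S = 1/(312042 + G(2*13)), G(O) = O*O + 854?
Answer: -1/313572 ≈ -3.1891e-6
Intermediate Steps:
G(O) = 854 + O² (G(O) = O² + 854 = 854 + O²)
S = 1/313572 (S = 1/(312042 + (854 + (2*13)²)) = 1/(312042 + (854 + 26²)) = 1/(312042 + (854 + 676)) = 1/(312042 + 1530) = 1/313572 ≈ 3.1891e-6)
-S = -1*1/313572 = -1/313572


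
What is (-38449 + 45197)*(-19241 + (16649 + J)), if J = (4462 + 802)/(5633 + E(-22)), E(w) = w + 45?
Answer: -1765938104/101 ≈ -1.7485e+7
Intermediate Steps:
E(w) = 45 + w
J = 94/101 (J = (4462 + 802)/(5633 + (45 - 22)) = 5264/(5633 + 23) = 5264/5656 = 5264*(1/5656) = 94/101 ≈ 0.93069)
(-38449 + 45197)*(-19241 + (16649 + J)) = (-38449 + 45197)*(-19241 + (16649 + 94/101)) = 6748*(-19241 + 1681643/101) = 6748*(-261698/101) = -1765938104/101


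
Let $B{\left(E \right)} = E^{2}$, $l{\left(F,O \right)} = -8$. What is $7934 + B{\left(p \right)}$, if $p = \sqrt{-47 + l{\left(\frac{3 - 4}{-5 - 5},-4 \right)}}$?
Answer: $7879$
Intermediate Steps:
$p = i \sqrt{55}$ ($p = \sqrt{-47 - 8} = \sqrt{-55} = i \sqrt{55} \approx 7.4162 i$)
$7934 + B{\left(p \right)} = 7934 + \left(i \sqrt{55}\right)^{2} = 7934 - 55 = 7879$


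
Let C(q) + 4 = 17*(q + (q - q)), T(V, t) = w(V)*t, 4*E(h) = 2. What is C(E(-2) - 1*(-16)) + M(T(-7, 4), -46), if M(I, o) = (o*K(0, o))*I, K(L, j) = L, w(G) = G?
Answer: 553/2 ≈ 276.50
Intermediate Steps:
E(h) = 1/2 (E(h) = (1/4)*2 = 1/2)
T(V, t) = V*t
M(I, o) = 0 (M(I, o) = (o*0)*I = 0*I = 0)
C(q) = -4 + 17*q (C(q) = -4 + 17*(q + (q - q)) = -4 + 17*(q + 0) = -4 + 17*q)
C(E(-2) - 1*(-16)) + M(T(-7, 4), -46) = (-4 + 17*(1/2 - 1*(-16))) + 0 = (-4 + 17*(1/2 + 16)) + 0 = (-4 + 17*(33/2)) + 0 = (-4 + 561/2) + 0 = 553/2 + 0 = 553/2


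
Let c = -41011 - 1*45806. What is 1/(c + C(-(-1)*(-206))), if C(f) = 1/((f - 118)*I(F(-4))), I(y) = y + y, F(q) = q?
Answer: -2592/225029663 ≈ -1.1518e-5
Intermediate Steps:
I(y) = 2*y
c = -86817 (c = -41011 - 45806 = -86817)
C(f) = -1/(8*(-118 + f)) (C(f) = 1/((f - 118)*((2*(-4)))) = 1/((-118 + f)*(-8)) = -1/8/(-118 + f) = -1/(8*(-118 + f)))
1/(c + C(-(-1)*(-206))) = 1/(-86817 - 1/(-944 + 8*(-(-1)*(-206)))) = 1/(-86817 - 1/(-944 + 8*(-1*206))) = 1/(-86817 - 1/(-944 + 8*(-206))) = 1/(-86817 - 1/(-944 - 1648)) = 1/(-86817 - 1/(-2592)) = 1/(-86817 - 1*(-1/2592)) = 1/(-86817 + 1/2592) = 1/(-225029663/2592) = -2592/225029663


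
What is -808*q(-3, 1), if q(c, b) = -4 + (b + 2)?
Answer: 808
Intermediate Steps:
q(c, b) = -2 + b (q(c, b) = -4 + (2 + b) = -2 + b)
-808*q(-3, 1) = -808*(-2 + 1) = -808*(-1) = 808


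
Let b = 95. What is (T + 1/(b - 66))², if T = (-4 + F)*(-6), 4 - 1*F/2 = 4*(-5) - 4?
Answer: 81848209/841 ≈ 97323.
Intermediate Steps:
F = 56 (F = 8 - 2*(4*(-5) - 4) = 8 - 2*(-20 - 4) = 8 - 2*(-24) = 8 + 48 = 56)
T = -312 (T = (-4 + 56)*(-6) = 52*(-6) = -312)
(T + 1/(b - 66))² = (-312 + 1/(95 - 66))² = (-312 + 1/29)² = (-9047/29)² = 81848209/841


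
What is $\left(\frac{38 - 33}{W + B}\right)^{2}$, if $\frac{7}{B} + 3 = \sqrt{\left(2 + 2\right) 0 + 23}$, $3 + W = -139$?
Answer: $\frac{100}{\left(281 - \sqrt{23}\right)^{2}} \approx 0.0013108$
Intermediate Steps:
$W = -142$ ($W = -3 - 139 = -142$)
$B = \frac{7}{-3 + \sqrt{23}}$ ($B = \frac{7}{-3 + \sqrt{\left(2 + 2\right) 0 + 23}} = \frac{7}{-3 + \sqrt{4 \cdot 0 + 23}} = \frac{7}{-3 + \sqrt{0 + 23}} = \frac{7}{-3 + \sqrt{23}} \approx 3.8979$)
$\left(\frac{38 - 33}{W + B}\right)^{2} = \left(\frac{38 - 33}{-142 + \left(\frac{3}{2} + \frac{\sqrt{23}}{2}\right)}\right)^{2} = \left(\frac{5}{- \frac{281}{2} + \frac{\sqrt{23}}{2}}\right)^{2} = \frac{25}{\left(- \frac{281}{2} + \frac{\sqrt{23}}{2}\right)^{2}}$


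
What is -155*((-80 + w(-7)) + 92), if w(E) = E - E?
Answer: -1860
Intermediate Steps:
w(E) = 0
-155*((-80 + w(-7)) + 92) = -155*((-80 + 0) + 92) = -155*(-80 + 92) = -155*12 = -1860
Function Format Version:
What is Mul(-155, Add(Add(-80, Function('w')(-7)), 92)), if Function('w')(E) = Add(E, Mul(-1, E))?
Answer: -1860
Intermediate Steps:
Function('w')(E) = 0
Mul(-155, Add(Add(-80, Function('w')(-7)), 92)) = Mul(-155, Add(Add(-80, 0), 92)) = Mul(-155, Add(-80, 92)) = Mul(-155, 12) = -1860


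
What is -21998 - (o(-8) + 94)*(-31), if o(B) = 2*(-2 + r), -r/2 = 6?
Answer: -19952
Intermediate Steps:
r = -12 (r = -2*6 = -12)
o(B) = -28 (o(B) = 2*(-2 - 12) = 2*(-14) = -28)
-21998 - (o(-8) + 94)*(-31) = -21998 - (-28 + 94)*(-31) = -21998 - 66*(-31) = -21998 - 1*(-2046) = -21998 + 2046 = -19952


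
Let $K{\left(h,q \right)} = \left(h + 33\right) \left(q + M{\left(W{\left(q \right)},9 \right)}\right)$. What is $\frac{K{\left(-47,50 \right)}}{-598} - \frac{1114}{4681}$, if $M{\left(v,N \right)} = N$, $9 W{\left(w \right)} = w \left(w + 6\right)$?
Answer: $\frac{1600167}{1399619} \approx 1.1433$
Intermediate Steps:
$W{\left(w \right)} = \frac{w \left(6 + w\right)}{9}$ ($W{\left(w \right)} = \frac{w \left(w + 6\right)}{9} = \frac{w \left(6 + w\right)}{9}$)
$K{\left(h,q \right)} = \left(9 + q\right) \left(33 + h\right)$ ($K{\left(h,q \right)} = \left(h + 33\right) \left(q + 9\right) = \left(33 + h\right) \left(9 + q\right) = \left(9 + q\right) \left(33 + h\right)$)
$\frac{K{\left(-47,50 \right)}}{-598} - \frac{1114}{4681} = \frac{297 + 9 \left(-47\right) + 33 \cdot 50 - 2350}{-598} - \frac{1114}{4681} = \left(297 - 423 + 1650 - 2350\right) \left(- \frac{1}{598}\right) - \frac{1114}{4681} = \left(-826\right) \left(- \frac{1}{598}\right) - \frac{1114}{4681} = \frac{413}{299} - \frac{1114}{4681} = \frac{1600167}{1399619}$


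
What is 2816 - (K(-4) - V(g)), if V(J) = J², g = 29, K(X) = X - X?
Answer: 3657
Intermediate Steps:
K(X) = 0
2816 - (K(-4) - V(g)) = 2816 - (0 - 1*29²) = 2816 - (0 - 1*841) = 2816 - (0 - 841) = 2816 - 1*(-841) = 2816 + 841 = 3657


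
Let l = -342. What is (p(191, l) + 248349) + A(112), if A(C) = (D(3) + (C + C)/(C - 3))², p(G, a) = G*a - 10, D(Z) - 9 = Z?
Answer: 2176772001/11881 ≈ 1.8321e+5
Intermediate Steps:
D(Z) = 9 + Z
p(G, a) = -10 + G*a
A(C) = (12 + 2*C/(-3 + C))² (A(C) = ((9 + 3) + (C + C)/(C - 3))² = (12 + (2*C)/(-3 + C))² = (12 + 2*C/(-3 + C))²)
(p(191, l) + 248349) + A(112) = ((-10 + 191*(-342)) + 248349) + 4*(-18 + 7*112)²/(-3 + 112)² = ((-10 - 65322) + 248349) + 4*(-18 + 784)²/109² = (-65332 + 248349) + 4*766²*(1/11881) = 183017 + 4*586756*(1/11881) = 183017 + 2347024/11881 = 2176772001/11881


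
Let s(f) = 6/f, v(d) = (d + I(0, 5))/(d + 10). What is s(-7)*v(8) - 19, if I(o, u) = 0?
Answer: -407/21 ≈ -19.381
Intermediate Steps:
v(d) = d/(10 + d) (v(d) = (d + 0)/(d + 10) = d/(10 + d))
s(-7)*v(8) - 19 = (6/(-7))*(8/(10 + 8)) - 19 = (6*(-⅐))*(8/18) - 19 = -48/(7*18) - 19 = -6/7*4/9 - 19 = -8/21 - 19 = -407/21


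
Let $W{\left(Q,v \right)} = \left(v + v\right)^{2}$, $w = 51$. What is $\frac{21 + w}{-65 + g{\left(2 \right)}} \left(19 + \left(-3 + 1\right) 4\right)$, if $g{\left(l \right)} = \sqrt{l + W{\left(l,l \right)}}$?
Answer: $- \frac{51480}{4207} - \frac{2376 \sqrt{2}}{4207} \approx -13.035$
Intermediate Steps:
$W{\left(Q,v \right)} = 4 v^{2}$ ($W{\left(Q,v \right)} = \left(2 v\right)^{2} = 4 v^{2}$)
$g{\left(l \right)} = \sqrt{l + 4 l^{2}}$
$\frac{21 + w}{-65 + g{\left(2 \right)}} \left(19 + \left(-3 + 1\right) 4\right) = \frac{21 + 51}{-65 + \sqrt{2 \left(1 + 4 \cdot 2\right)}} \left(19 + \left(-3 + 1\right) 4\right) = \frac{72}{-65 + \sqrt{2 \left(1 + 8\right)}} \left(19 - 8\right) = \frac{72}{-65 + \sqrt{2 \cdot 9}} \left(19 - 8\right) = \frac{72}{-65 + \sqrt{18}} \cdot 11 = \frac{72}{-65 + 3 \sqrt{2}} \cdot 11 = \frac{792}{-65 + 3 \sqrt{2}}$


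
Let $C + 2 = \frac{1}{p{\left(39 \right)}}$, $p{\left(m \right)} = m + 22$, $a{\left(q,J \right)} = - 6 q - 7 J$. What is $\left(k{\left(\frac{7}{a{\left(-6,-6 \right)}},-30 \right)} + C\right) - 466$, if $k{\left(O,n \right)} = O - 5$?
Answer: $- \frac{2250029}{4758} \approx -472.89$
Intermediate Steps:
$a{\left(q,J \right)} = - 7 J - 6 q$
$p{\left(m \right)} = 22 + m$
$k{\left(O,n \right)} = -5 + O$
$C = - \frac{121}{61}$ ($C = -2 + \frac{1}{22 + 39} = -2 + \frac{1}{61} = - \frac{121}{61} \approx -1.9836$)
$\left(k{\left(\frac{7}{a{\left(-6,-6 \right)}},-30 \right)} + C\right) - 466 = \left(\left(-5 + \frac{7}{\left(-7\right) \left(-6\right) - -36}\right) - \frac{121}{61}\right) - 466 = \left(\left(-5 + \frac{7}{42 + 36}\right) - \frac{121}{61}\right) - 466 = \left(\left(-5 + \frac{7}{78}\right) - \frac{121}{61}\right) - 466 = \left(- \frac{383}{78} - \frac{121}{61}\right) - 466 = - \frac{32801}{4758} - 466 = - \frac{2250029}{4758}$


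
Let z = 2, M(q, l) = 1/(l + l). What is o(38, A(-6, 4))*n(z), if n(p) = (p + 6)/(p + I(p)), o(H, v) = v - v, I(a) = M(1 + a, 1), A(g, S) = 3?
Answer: 0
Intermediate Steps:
M(q, l) = 1/(2*l)
I(a) = ½ (I(a) = (½)/1 = (½)*1 = ½)
o(H, v) = 0
n(p) = (6 + p)/(½ + p) (n(p) = (p + 6)/(p + ½) = (6 + p)/(½ + p))
o(38, A(-6, 4))*n(z) = 0*(2*(6 + 2)/(1 + 2*2)) = 0*(2*8/(1 + 4)) = 0*(2*8/5) = 0*(2*(⅕)*8) = 0*(16/5) = 0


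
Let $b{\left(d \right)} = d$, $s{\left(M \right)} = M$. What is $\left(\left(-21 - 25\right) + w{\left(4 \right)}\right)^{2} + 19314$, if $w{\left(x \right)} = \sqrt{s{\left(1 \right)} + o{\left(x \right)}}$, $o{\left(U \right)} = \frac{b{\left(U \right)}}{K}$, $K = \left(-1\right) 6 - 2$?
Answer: $\frac{42861}{2} - 46 \sqrt{2} \approx 21365.0$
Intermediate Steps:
$K = -8$ ($K = -6 - 2 = -8$)
$o{\left(U \right)} = - \frac{U}{8}$ ($o{\left(U \right)} = \frac{U}{-8} = U \left(- \frac{1}{8}\right) = - \frac{U}{8}$)
$w{\left(x \right)} = \sqrt{1 - \frac{x}{8}}$
$\left(\left(-21 - 25\right) + w{\left(4 \right)}\right)^{2} + 19314 = \left(\left(-21 - 25\right) + \frac{\sqrt{16 - 8}}{4}\right)^{2} + 19314 = \left(-46 + \frac{\sqrt{8}}{4}\right)^{2} + 19314 = \left(-46 + \frac{2 \sqrt{2}}{4}\right)^{2} + 19314 = \left(-46 + \frac{\sqrt{2}}{2}\right)^{2} + 19314 = 19314 + \left(-46 + \frac{\sqrt{2}}{2}\right)^{2}$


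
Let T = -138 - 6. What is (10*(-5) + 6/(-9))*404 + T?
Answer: -61840/3 ≈ -20613.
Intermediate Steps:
T = -144
(10*(-5) + 6/(-9))*404 + T = (10*(-5) + 6/(-9))*404 - 144 = (-50 + 6*(-1/9))*404 - 144 = (-50 - 2/3)*404 - 144 = -152/3*404 - 144 = -61408/3 - 144 = -61840/3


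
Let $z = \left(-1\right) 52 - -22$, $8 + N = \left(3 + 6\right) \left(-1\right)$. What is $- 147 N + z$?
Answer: $2469$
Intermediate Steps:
$N = -17$ ($N = -8 + \left(3 + 6\right) \left(-1\right) = -8 + 9 \left(-1\right) = -8 - 9 = -17$)
$z = -30$ ($z = -52 + 22 = -30$)
$- 147 N + z = \left(-147\right) \left(-17\right) - 30 = 2499 - 30 = 2469$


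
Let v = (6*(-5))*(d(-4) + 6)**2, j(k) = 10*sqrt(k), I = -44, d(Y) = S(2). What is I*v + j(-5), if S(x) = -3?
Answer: 11880 + 10*I*sqrt(5) ≈ 11880.0 + 22.361*I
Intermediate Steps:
d(Y) = -3
v = -270 (v = (6*(-5))*(-3 + 6)**2 = -30*3**2 = -30*9 = -270)
I*v + j(-5) = -44*(-270) + 10*sqrt(-5) = 11880 + 10*(I*sqrt(5)) = 11880 + 10*I*sqrt(5)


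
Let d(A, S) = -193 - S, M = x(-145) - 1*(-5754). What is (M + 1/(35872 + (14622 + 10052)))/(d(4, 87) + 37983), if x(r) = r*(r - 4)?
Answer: 1656478015/2282765838 ≈ 0.72565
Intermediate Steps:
x(r) = r*(-4 + r)
M = 27359 (M = -145*(-4 - 145) - 1*(-5754) = -145*(-149) + 5754 = 21605 + 5754 = 27359)
(M + 1/(35872 + (14622 + 10052)))/(d(4, 87) + 37983) = (27359 + 1/(35872 + (14622 + 10052)))/((-193 - 1*87) + 37983) = (27359 + 1/(35872 + 24674))/((-193 - 87) + 37983) = (27359 + 1/60546)/(-280 + 37983) = (27359 + 1/60546)/37703 = (1656478015/60546)*(1/37703) = 1656478015/2282765838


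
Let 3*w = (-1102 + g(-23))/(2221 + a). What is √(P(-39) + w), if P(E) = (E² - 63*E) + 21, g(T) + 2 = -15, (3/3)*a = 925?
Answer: √327092506/286 ≈ 63.237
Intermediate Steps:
a = 925
g(T) = -17 (g(T) = -2 - 15 = -17)
w = -373/3146 (w = ((-1102 - 17)/(2221 + 925))/3 = (-1119/3146)/3 = (-1119*1/3146)/3 = (⅓)*(-1119/3146) = -373/3146 ≈ -0.11856)
P(E) = 21 + E² - 63*E
√(P(-39) + w) = √((21 + (-39)² - 63*(-39)) - 373/3146) = √((21 + 1521 + 2457) - 373/3146) = √(3999 - 373/3146) = √(12580481/3146) = √327092506/286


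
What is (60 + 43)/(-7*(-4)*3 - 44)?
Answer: 103/40 ≈ 2.5750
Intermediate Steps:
(60 + 43)/(-7*(-4)*3 - 44) = 103/(28*3 - 44) = 103/(84 - 44) = 103/40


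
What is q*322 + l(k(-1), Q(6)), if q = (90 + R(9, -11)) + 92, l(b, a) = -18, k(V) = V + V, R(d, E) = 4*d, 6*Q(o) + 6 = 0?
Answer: 70178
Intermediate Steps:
Q(o) = -1 (Q(o) = -1 + (1/6)*0 = -1 + 0 = -1)
k(V) = 2*V
q = 218 (q = (90 + 4*9) + 92 = (90 + 36) + 92 = 126 + 92 = 218)
q*322 + l(k(-1), Q(6)) = 218*322 - 18 = 70196 - 18 = 70178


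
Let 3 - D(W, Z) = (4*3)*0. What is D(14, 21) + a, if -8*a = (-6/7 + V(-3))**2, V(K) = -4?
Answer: 5/98 ≈ 0.051020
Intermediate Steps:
D(W, Z) = 3 (D(W, Z) = 3 - 4*3*0 = 3 - 12*0 = 3 - 1*0 = 3 + 0 = 3)
a = -289/98 (a = -(-6/7 - 4)**2/8 = -(-34/7)**2/8 = -1/8*1156/49 = -289/98 ≈ -2.9490)
D(14, 21) + a = 3 - 289/98 = 5/98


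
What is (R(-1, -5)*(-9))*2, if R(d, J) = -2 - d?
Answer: 18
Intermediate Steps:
(R(-1, -5)*(-9))*2 = ((-2 - 1*(-1))*(-9))*2 = ((-2 + 1)*(-9))*2 = -1*(-9)*2 = 9*2 = 18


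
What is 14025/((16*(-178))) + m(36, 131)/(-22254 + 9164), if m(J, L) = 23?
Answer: -91826377/18640160 ≈ -4.9263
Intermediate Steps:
14025/((16*(-178))) + m(36, 131)/(-22254 + 9164) = 14025/((16*(-178))) + 23/(-22254 + 9164) = 14025/(-2848) + 23/(-13090) = 14025*(-1/2848) + 23*(-1/13090) = -14025/2848 - 23/13090 = -91826377/18640160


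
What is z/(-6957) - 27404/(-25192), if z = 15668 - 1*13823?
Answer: 4004733/4868354 ≈ 0.82261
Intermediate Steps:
z = 1845 (z = 15668 - 13823 = 1845)
z/(-6957) - 27404/(-25192) = 1845/(-6957) - 27404/(-25192) = 1845*(-1/6957) - 27404*(-1/25192) = -205/773 + 6851/6298 = 4004733/4868354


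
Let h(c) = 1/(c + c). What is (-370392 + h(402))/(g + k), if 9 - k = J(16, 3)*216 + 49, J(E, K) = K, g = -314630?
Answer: 297795167/253515672 ≈ 1.1747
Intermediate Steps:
h(c) = 1/(2*c)
k = -688 (k = 9 - (3*216 + 49) = 9 - (648 + 49) = 9 - 1*697 = 9 - 697 = -688)
(-370392 + h(402))/(g + k) = (-370392 + (½)/402)/(-314630 - 688) = (-370392 + (½)*(1/402))/(-315318) = (-370392 + 1/804)*(-1/315318) = -297795167/804*(-1/315318) = 297795167/253515672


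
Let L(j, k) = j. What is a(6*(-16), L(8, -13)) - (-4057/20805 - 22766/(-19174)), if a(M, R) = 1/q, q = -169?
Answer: -33649434199/33708323415 ≈ -0.99825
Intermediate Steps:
a(M, R) = -1/169 (a(M, R) = 1/(-169) = -1/169)
a(6*(-16), L(8, -13)) - (-4057/20805 - 22766/(-19174)) = -1/169 - (-4057/20805 - 22766/(-19174)) = -1/169 - (-4057*1/20805 - 22766*(-1/19174)) = -1/169 - (-4057/20805 + 11383/9587) = -1/169 - 1*197928856/199457535 = -1/169 - 197928856/199457535 = -33649434199/33708323415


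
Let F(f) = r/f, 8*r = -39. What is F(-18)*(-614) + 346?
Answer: 4313/24 ≈ 179.71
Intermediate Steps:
r = -39/8 (r = (⅛)*(-39) = -39/8 ≈ -4.8750)
F(f) = -39/(8*f)
F(-18)*(-614) + 346 = -39/8/(-18)*(-614) + 346 = -39/8*(-1/18)*(-614) + 346 = (13/48)*(-614) + 346 = -3991/24 + 346 = 4313/24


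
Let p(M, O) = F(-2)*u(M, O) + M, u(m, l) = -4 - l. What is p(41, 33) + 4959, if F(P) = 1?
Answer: 4963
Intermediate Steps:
p(M, O) = -4 + M - O (p(M, O) = 1*(-4 - O) + M = (-4 - O) + M = -4 + M - O)
p(41, 33) + 4959 = (-4 + 41 - 1*33) + 4959 = (-4 + 41 - 33) + 4959 = 4 + 4959 = 4963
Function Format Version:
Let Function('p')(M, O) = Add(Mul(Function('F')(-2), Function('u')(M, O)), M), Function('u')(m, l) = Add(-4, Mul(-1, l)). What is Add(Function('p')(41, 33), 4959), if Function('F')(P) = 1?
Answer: 4963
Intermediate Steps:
Function('p')(M, O) = Add(-4, M, Mul(-1, O)) (Function('p')(M, O) = Add(Mul(1, Add(-4, Mul(-1, O))), M) = Add(Add(-4, Mul(-1, O)), M) = Add(-4, M, Mul(-1, O)))
Add(Function('p')(41, 33), 4959) = Add(Add(-4, 41, Mul(-1, 33)), 4959) = Add(Add(-4, 41, -33), 4959) = Add(4, 4959) = 4963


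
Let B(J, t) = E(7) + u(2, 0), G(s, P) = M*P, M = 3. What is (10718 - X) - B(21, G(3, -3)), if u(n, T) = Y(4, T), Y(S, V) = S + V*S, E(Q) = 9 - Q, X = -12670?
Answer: 23382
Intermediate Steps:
Y(S, V) = S + S*V
G(s, P) = 3*P
u(n, T) = 4 + 4*T (u(n, T) = 4*(1 + T) = 4 + 4*T)
B(J, t) = 6 (B(J, t) = (9 - 1*7) + (4 + 4*0) = (9 - 7) + (4 + 0) = 2 + 4 = 6)
(10718 - X) - B(21, G(3, -3)) = (10718 - 1*(-12670)) - 1*6 = (10718 + 12670) - 6 = 23388 - 6 = 23382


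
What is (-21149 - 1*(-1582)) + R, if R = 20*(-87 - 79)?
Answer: -22887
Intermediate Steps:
R = -3320 (R = 20*(-166) = -3320)
(-21149 - 1*(-1582)) + R = (-21149 - 1*(-1582)) - 3320 = (-21149 + 1582) - 3320 = -19567 - 3320 = -22887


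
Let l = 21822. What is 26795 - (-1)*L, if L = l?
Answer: 48617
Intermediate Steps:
L = 21822
26795 - (-1)*L = 26795 - (-1)*21822 = 26795 - 1*(-21822) = 26795 + 21822 = 48617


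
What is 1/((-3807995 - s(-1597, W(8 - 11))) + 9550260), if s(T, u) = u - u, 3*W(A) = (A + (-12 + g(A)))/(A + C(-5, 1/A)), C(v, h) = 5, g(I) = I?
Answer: 1/5742265 ≈ 1.7415e-7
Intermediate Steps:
W(A) = (-12 + 2*A)/(3*(5 + A)) (W(A) = ((A + (-12 + A))/(A + 5))/3 = ((-12 + 2*A)/(5 + A))/3 = (-12 + 2*A)/(3*(5 + A)))
s(T, u) = 0
1/((-3807995 - s(-1597, W(8 - 11))) + 9550260) = 1/((-3807995 - 1*0) + 9550260) = 1/((-3807995 + 0) + 9550260) = 1/(-3807995 + 9550260) = 1/5742265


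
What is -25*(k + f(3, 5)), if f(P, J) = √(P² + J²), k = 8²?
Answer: -1600 - 25*√34 ≈ -1745.8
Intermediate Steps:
k = 64
f(P, J) = √(J² + P²)
-25*(k + f(3, 5)) = -25*(64 + √(5² + 3²)) = -25*(64 + √(25 + 9)) = -25*(64 + √34) = -1600 - 25*√34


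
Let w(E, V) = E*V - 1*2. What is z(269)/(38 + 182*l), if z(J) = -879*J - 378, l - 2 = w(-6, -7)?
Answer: -236829/7682 ≈ -30.829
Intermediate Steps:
w(E, V) = -2 + E*V (w(E, V) = E*V - 2 = -2 + E*V)
l = 42 (l = 2 + (-2 - 6*(-7)) = 2 + (-2 + 42) = 2 + 40 = 42)
z(J) = -378 - 879*J
z(269)/(38 + 182*l) = (-378 - 879*269)/(38 + 182*42) = (-378 - 236451)/(38 + 7644) = -236829/7682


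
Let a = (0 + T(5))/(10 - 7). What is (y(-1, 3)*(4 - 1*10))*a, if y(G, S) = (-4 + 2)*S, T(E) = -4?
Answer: -48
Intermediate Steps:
y(G, S) = -2*S
a = -4/3 (a = (0 - 4)/(10 - 7) = -4/3 ≈ -1.3333)
(y(-1, 3)*(4 - 1*10))*a = ((-2*3)*(4 - 1*10))*(-4/3) = -6*(4 - 10)*(-4/3) = -6*(-6)*(-4/3) = 36*(-4/3) = -48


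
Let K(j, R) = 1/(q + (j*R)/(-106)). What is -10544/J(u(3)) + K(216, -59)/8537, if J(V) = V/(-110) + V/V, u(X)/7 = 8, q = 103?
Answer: -58572643158809/2727033669 ≈ -21479.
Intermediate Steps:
u(X) = 56 (u(X) = 7*8 = 56)
J(V) = 1 - V/110 (J(V) = V*(-1/110) + 1 = -V/110 + 1 = 1 - V/110)
K(j, R) = 1/(103 - R*j/106) (K(j, R) = 1/(103 + (j*R)/(-106)) = 1/(103 + (R*j)*(-1/106)) = 1/(103 - R*j/106))
-10544/J(u(3)) + K(216, -59)/8537 = -10544/(1 - 1/110*56) - 106/(-10918 - 59*216)/8537 = -10544/(1 - 28/55) - 106/(-10918 - 12744)*(1/8537) = -10544/27/55 - 106/(-23662)*(1/8537) = -10544*55/27 - 106*(-1/23662)*(1/8537) = -579920/27 + (53/11831)*(1/8537) = -579920/27 + 53/101001247 = -58572643158809/2727033669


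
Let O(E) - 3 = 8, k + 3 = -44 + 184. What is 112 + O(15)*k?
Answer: 1619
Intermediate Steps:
k = 137 (k = -3 + (-44 + 184) = -3 + 140 = 137)
O(E) = 11 (O(E) = 3 + 8 = 11)
112 + O(15)*k = 112 + 11*137 = 112 + 1507 = 1619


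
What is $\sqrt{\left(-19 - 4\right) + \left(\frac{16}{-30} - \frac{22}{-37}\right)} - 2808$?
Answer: $-2808 + \frac{i \sqrt{7065705}}{555} \approx -2808.0 + 4.7894 i$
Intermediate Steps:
$\sqrt{\left(-19 - 4\right) + \left(\frac{16}{-30} - \frac{22}{-37}\right)} - 2808 = \sqrt{-23 + \left(16 \left(- \frac{1}{30}\right) - - \frac{22}{37}\right)} - 2808 = \sqrt{-23 + \left(- \frac{8}{15} + \frac{22}{37}\right)} - 2808 = \sqrt{-23 + \frac{34}{555}} - 2808 = \sqrt{- \frac{12731}{555}} - 2808 = \frac{i \sqrt{7065705}}{555} - 2808 = -2808 + \frac{i \sqrt{7065705}}{555}$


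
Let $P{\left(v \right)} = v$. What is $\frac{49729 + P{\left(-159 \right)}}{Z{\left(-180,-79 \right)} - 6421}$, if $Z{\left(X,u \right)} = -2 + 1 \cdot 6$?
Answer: $- \frac{49570}{6417} \approx -7.7248$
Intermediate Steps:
$Z{\left(X,u \right)} = 4$ ($Z{\left(X,u \right)} = -2 + 6 = 4$)
$\frac{49729 + P{\left(-159 \right)}}{Z{\left(-180,-79 \right)} - 6421} = \frac{49729 - 159}{4 - 6421} = \frac{49570}{-6417} = 49570 \left(- \frac{1}{6417}\right) = - \frac{49570}{6417}$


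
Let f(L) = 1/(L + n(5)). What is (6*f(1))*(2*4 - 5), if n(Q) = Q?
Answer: 3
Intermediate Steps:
f(L) = 1/(5 + L) (f(L) = 1/(L + 5) = 1/(5 + L))
(6*f(1))*(2*4 - 5) = (6/(5 + 1))*(2*4 - 5) = (6/6)*(8 - 5) = (6*(1/6))*3 = 1*3 = 3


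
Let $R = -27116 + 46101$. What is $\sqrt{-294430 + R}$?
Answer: $3 i \sqrt{30605} \approx 524.83 i$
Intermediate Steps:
$R = 18985$
$\sqrt{-294430 + R} = \sqrt{-294430 + 18985} = \sqrt{-275445} = 3 i \sqrt{30605}$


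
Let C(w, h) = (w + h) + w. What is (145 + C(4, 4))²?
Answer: 24649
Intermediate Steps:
C(w, h) = h + 2*w (C(w, h) = (h + w) + w = h + 2*w)
(145 + C(4, 4))² = (145 + (4 + 2*4))² = (145 + (4 + 8))² = (145 + 12)² = 157² = 24649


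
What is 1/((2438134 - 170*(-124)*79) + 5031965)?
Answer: 1/9135419 ≈ 1.0946e-7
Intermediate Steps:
1/((2438134 - 170*(-124)*79) + 5031965) = 1/((2438134 - (-21080)*79) + 5031965) = 1/((2438134 - 1*(-1665320)) + 5031965) = 1/((2438134 + 1665320) + 5031965) = 1/(4103454 + 5031965) = 1/9135419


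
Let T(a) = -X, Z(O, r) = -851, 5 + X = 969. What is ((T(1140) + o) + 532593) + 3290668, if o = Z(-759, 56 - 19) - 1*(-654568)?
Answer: 4476014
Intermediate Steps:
X = 964 (X = -5 + 969 = 964)
T(a) = -964 (T(a) = -1*964 = -964)
o = 653717 (o = -851 - 1*(-654568) = -851 + 654568 = 653717)
((T(1140) + o) + 532593) + 3290668 = ((-964 + 653717) + 532593) + 3290668 = (652753 + 532593) + 3290668 = 1185346 + 3290668 = 4476014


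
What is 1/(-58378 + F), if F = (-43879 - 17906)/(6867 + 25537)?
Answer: -32404/1891742497 ≈ -1.7129e-5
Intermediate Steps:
F = -61785/32404 ≈ -1.9067
1/(-58378 + F) = 1/(-58378 - 61785/32404) = 1/(-1891742497/32404) = -32404/1891742497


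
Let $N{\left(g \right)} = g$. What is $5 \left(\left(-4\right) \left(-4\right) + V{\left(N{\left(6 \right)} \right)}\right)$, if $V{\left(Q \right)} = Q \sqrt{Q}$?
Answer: $80 + 30 \sqrt{6} \approx 153.48$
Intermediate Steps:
$V{\left(Q \right)} = Q^{\frac{3}{2}}$
$5 \left(\left(-4\right) \left(-4\right) + V{\left(N{\left(6 \right)} \right)}\right) = 5 \left(\left(-4\right) \left(-4\right) + 6^{\frac{3}{2}}\right) = 5 \left(16 + 6 \sqrt{6}\right) = 80 + 30 \sqrt{6}$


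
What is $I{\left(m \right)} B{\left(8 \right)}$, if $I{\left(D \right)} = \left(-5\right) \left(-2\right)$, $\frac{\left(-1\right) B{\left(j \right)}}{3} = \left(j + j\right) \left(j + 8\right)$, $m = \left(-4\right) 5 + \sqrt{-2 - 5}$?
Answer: $-7680$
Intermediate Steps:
$m = -20 + i \sqrt{7}$ ($m = -20 + \sqrt{-7} = -20 + i \sqrt{7} \approx -20.0 + 2.6458 i$)
$B{\left(j \right)} = - 6 j \left(8 + j\right)$ ($B{\left(j \right)} = - 3 \left(j + j\right) \left(j + 8\right) = - 3 \cdot 2 j \left(8 + j\right) = - 6 j \left(8 + j\right)$)
$I{\left(D \right)} = 10$
$I{\left(m \right)} B{\left(8 \right)} = 10 \left(\left(-6\right) 8 \left(8 + 8\right)\right) = 10 \left(\left(-6\right) 8 \cdot 16\right) = 10 \left(-768\right) = -7680$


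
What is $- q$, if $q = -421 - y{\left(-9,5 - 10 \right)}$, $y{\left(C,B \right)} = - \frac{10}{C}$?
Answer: $\frac{3799}{9} \approx 422.11$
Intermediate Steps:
$q = - \frac{3799}{9}$ ($q = -421 - - \frac{10}{-9} = -421 - \left(-10\right) \left(- \frac{1}{9}\right) = -421 - \frac{10}{9} = - \frac{3799}{9} \approx -422.11$)
$- q = \left(-1\right) \left(- \frac{3799}{9}\right) = \frac{3799}{9}$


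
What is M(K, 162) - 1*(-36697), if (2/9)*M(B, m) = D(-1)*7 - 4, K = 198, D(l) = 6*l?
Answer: 36490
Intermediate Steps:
M(B, m) = -207 (M(B, m) = 9*((6*(-1))*7 - 4)/2 = 9*(-6*7 - 4)/2 = 9*(-42 - 4)/2 = (9/2)*(-46) = -207)
M(K, 162) - 1*(-36697) = -207 - 1*(-36697) = -207 + 36697 = 36490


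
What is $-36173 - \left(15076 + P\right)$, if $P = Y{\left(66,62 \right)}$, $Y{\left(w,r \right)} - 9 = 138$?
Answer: $-51396$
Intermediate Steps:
$Y{\left(w,r \right)} = 147$ ($Y{\left(w,r \right)} = 9 + 138 = 147$)
$P = 147$
$-36173 - \left(15076 + P\right) = -36173 - \left(15076 + 147\right) = -36173 - 15223 = -51396$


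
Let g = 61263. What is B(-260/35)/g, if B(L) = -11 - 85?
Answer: -32/20421 ≈ -0.0015670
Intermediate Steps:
B(L) = -96
B(-260/35)/g = -96/61263 = -96*1/61263 = -32/20421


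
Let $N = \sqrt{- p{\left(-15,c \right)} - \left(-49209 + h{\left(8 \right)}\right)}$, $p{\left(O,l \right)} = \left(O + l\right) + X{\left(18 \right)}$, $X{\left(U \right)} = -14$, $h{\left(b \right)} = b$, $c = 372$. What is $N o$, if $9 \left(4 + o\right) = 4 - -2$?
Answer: $- \frac{10 \sqrt{48858}}{3} \approx -736.79$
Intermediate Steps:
$p{\left(O,l \right)} = -14 + O + l$ ($p{\left(O,l \right)} = \left(O + l\right) - 14 = -14 + O + l$)
$o = - \frac{10}{3}$ ($o = -4 + \frac{4 - -2}{9} = -4 + \frac{4 + 2}{9} = -4 + \frac{1}{9} \cdot 6 = -4 + \frac{2}{3} = - \frac{10}{3} \approx -3.3333$)
$N = \sqrt{48858}$ ($N = \sqrt{- (-14 - 15 + 372) + \left(49209 - 8\right)} = \sqrt{\left(-1\right) 343 + \left(49209 - 8\right)} = \sqrt{-343 + 49201} = \sqrt{48858} \approx 221.04$)
$N o = \sqrt{48858} \left(- \frac{10}{3}\right) = - \frac{10 \sqrt{48858}}{3}$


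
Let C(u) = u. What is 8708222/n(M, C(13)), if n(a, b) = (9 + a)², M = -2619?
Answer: 4354111/3406050 ≈ 1.2783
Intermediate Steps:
8708222/n(M, C(13)) = 8708222/((9 - 2619)²) = 8708222/((-2610)²) = 8708222/6812100 = 8708222*(1/6812100) = 4354111/3406050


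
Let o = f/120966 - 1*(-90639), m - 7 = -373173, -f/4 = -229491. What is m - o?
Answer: -9350925599/20161 ≈ -4.6381e+5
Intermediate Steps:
f = 917964 (f = -4*(-229491) = 917964)
m = -373166 (m = 7 - 373173 = -373166)
o = 1827525873/20161 (o = 917964/120966 - 1*(-90639) = 917964*(1/120966) + 90639 = 152994/20161 + 90639 = 1827525873/20161 ≈ 90647.)
m - o = -373166 - 1*1827525873/20161 = -373166 - 1827525873/20161 = -9350925599/20161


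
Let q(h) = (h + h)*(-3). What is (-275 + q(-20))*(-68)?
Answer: 10540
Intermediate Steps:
q(h) = -6*h (q(h) = (2*h)*(-3) = -6*h)
(-275 + q(-20))*(-68) = (-275 - 6*(-20))*(-68) = (-275 + 120)*(-68) = -155*(-68) = 10540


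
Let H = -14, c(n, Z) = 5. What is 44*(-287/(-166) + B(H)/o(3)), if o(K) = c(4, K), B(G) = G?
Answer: -19558/415 ≈ -47.128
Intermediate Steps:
o(K) = 5
44*(-287/(-166) + B(H)/o(3)) = 44*(-287/(-166) - 14/5) = 44*(-287*(-1/166) - 14*1/5) = 44*(287/166 - 14/5) = 44*(-889/830) = -19558/415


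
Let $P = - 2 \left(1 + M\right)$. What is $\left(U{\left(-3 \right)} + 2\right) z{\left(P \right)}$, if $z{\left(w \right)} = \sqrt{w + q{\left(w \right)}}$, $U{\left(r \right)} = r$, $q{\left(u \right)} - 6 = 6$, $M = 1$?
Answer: $- 2 \sqrt{2} \approx -2.8284$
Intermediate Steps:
$q{\left(u \right)} = 12$ ($q{\left(u \right)} = 6 + 6 = 12$)
$P = -4$ ($P = - 2 \left(1 + 1\right) = \left(-2\right) 2 = -4$)
$z{\left(w \right)} = \sqrt{12 + w}$ ($z{\left(w \right)} = \sqrt{w + 12} = \sqrt{12 + w}$)
$\left(U{\left(-3 \right)} + 2\right) z{\left(P \right)} = \left(-3 + 2\right) \sqrt{12 - 4} = - \sqrt{8} = - 2 \sqrt{2}$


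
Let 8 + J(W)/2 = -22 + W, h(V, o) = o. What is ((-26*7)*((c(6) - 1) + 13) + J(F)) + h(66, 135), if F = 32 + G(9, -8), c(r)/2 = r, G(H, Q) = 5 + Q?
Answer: -4235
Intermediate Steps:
c(r) = 2*r
F = 29 (F = 32 + (5 - 8) = 32 - 3 = 29)
J(W) = -60 + 2*W (J(W) = -16 + 2*(-22 + W) = -16 + (-44 + 2*W) = -60 + 2*W)
((-26*7)*((c(6) - 1) + 13) + J(F)) + h(66, 135) = ((-26*7)*((2*6 - 1) + 13) + (-60 + 2*29)) + 135 = (-182*((12 - 1) + 13) + (-60 + 58)) + 135 = (-182*(11 + 13) - 2) + 135 = (-182*24 - 2) + 135 = (-4368 - 2) + 135 = -4370 + 135 = -4235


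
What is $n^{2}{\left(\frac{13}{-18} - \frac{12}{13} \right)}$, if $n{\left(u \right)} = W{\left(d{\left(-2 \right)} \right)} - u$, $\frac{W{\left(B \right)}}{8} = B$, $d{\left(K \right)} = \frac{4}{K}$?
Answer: $\frac{11282881}{54756} \approx 206.06$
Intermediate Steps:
$W{\left(B \right)} = 8 B$
$n{\left(u \right)} = -16 - u$ ($n{\left(u \right)} = 8 \frac{4}{-2} - u = 8 \cdot 4 \left(- \frac{1}{2}\right) - u = 8 \left(-2\right) - u = -16 - u$)
$n^{2}{\left(\frac{13}{-18} - \frac{12}{13} \right)} = \left(-16 - \left(\frac{13}{-18} - \frac{12}{13}\right)\right)^{2} = \left(-16 - \left(13 \left(- \frac{1}{18}\right) - \frac{12}{13}\right)\right)^{2} = \left(-16 - \left(- \frac{13}{18} - \frac{12}{13}\right)\right)^{2} = \left(-16 - - \frac{385}{234}\right)^{2} = \left(-16 + \frac{385}{234}\right)^{2} = \left(- \frac{3359}{234}\right)^{2} = \frac{11282881}{54756}$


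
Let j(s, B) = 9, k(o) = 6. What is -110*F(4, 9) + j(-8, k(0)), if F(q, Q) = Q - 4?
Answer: -541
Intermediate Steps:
F(q, Q) = -4 + Q
-110*F(4, 9) + j(-8, k(0)) = -110*(-4 + 9) + 9 = -110*5 + 9 = -550 + 9 = -541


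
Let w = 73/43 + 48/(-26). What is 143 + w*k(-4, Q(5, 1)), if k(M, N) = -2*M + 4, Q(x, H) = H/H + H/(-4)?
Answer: 78941/559 ≈ 141.22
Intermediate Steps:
Q(x, H) = 1 - H/4 (Q(x, H) = 1 + H*(-¼) = 1 - H/4)
w = -83/559 (w = 73*(1/43) + 48*(-1/26) = 73/43 - 24/13 = -83/559 ≈ -0.14848)
k(M, N) = 4 - 2*M
143 + w*k(-4, Q(5, 1)) = 143 - 83*(4 - 2*(-4))/559 = 143 - 83*(4 + 8)/559 = 143 - 83/559*12 = 143 - 996/559 = 78941/559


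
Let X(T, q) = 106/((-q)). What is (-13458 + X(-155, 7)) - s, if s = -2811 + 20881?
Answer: -220802/7 ≈ -31543.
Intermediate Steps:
X(T, q) = -106/q (X(T, q) = 106*(-1/q) = -106/q)
s = 18070
(-13458 + X(-155, 7)) - s = (-13458 - 106/7) - 1*18070 = (-13458 - 106*⅐) - 18070 = (-13458 - 106/7) - 18070 = -94312/7 - 18070 = -220802/7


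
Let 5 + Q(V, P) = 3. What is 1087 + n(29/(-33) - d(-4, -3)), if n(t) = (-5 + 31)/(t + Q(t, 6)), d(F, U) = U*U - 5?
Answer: 245891/227 ≈ 1083.2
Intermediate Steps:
Q(V, P) = -2 (Q(V, P) = -5 + 3 = -2)
d(F, U) = -5 + U**2 (d(F, U) = U**2 - 5 = -5 + U**2)
n(t) = 26/(-2 + t) (n(t) = (-5 + 31)/(t - 2) = 26/(-2 + t))
1087 + n(29/(-33) - d(-4, -3)) = 1087 + 26/(-2 + (29/(-33) - (-5 + (-3)**2))) = 1087 + 26/(-2 + (29*(-1/33) - (-5 + 9))) = 1087 + 26/(-2 + (-29/33 - 1*4)) = 1087 + 26/(-2 + (-29/33 - 4)) = 1087 + 26/(-2 - 161/33) = 1087 + 26/(-227/33) = 1087 + 26*(-33/227) = 1087 - 858/227 = 245891/227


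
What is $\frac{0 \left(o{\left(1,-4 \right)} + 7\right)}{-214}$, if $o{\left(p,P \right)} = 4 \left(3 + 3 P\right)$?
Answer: $0$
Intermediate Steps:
$o{\left(p,P \right)} = 12 + 12 P$
$\frac{0 \left(o{\left(1,-4 \right)} + 7\right)}{-214} = \frac{0 \left(\left(12 + 12 \left(-4\right)\right) + 7\right)}{-214} = 0 \left(\left(12 - 48\right) + 7\right) \left(- \frac{1}{214}\right) = 0 \left(-36 + 7\right) \left(- \frac{1}{214}\right) = 0 \left(-29\right) \left(- \frac{1}{214}\right) = 0 \left(- \frac{1}{214}\right) = 0$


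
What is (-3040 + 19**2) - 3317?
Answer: -5996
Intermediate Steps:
(-3040 + 19**2) - 3317 = (-3040 + 361) - 3317 = -2679 - 3317 = -5996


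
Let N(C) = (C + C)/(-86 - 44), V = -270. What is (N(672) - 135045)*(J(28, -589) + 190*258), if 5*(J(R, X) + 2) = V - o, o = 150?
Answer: -429571865598/65 ≈ -6.6088e+9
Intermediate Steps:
N(C) = -C/65 (N(C) = (2*C)/(-130) = (2*C)*(-1/130) = -C/65)
J(R, X) = -86 (J(R, X) = -2 + (-270 - 1*150)/5 = -2 + (-270 - 150)/5 = -2 + (1/5)*(-420) = -2 - 84 = -86)
(N(672) - 135045)*(J(28, -589) + 190*258) = (-1/65*672 - 135045)*(-86 + 190*258) = (-672/65 - 135045)*(-86 + 49020) = -8778597/65*48934 = -429571865598/65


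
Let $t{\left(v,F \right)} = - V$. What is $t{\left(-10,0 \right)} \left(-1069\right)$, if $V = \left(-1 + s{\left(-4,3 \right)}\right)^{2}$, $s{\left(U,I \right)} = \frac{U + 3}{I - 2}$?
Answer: $4276$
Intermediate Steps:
$s{\left(U,I \right)} = \frac{3 + U}{-2 + I}$
$V = 4$ ($V = \left(-1 + \frac{3 - 4}{-2 + 3}\right)^{2} = \left(-1 + 1^{-1} \left(-1\right)\right)^{2} = \left(-1 + 1 \left(-1\right)\right)^{2} = \left(-1 - 1\right)^{2} = \left(-2\right)^{2} = 4$)
$t{\left(v,F \right)} = -4$ ($t{\left(v,F \right)} = \left(-1\right) 4 = -4$)
$t{\left(-10,0 \right)} \left(-1069\right) = \left(-4\right) \left(-1069\right) = 4276$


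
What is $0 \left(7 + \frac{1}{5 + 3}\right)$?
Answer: $0$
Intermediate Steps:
$0 \left(7 + \frac{1}{5 + 3}\right) = 0 \left(7 + \frac{1}{8}\right) = 0 \cdot \frac{57}{8} = 0$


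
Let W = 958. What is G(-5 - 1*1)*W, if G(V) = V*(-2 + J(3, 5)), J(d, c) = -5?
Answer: 40236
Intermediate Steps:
G(V) = -7*V (G(V) = V*(-2 - 5) = V*(-7) = -7*V)
G(-5 - 1*1)*W = -7*(-5 - 1*1)*958 = -7*(-5 - 1)*958 = -7*(-6)*958 = 42*958 = 40236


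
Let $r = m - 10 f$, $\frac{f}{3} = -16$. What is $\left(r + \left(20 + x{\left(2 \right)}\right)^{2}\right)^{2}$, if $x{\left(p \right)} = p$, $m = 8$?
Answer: $944784$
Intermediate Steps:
$f = -48$ ($f = 3 \left(-16\right) = -48$)
$r = 488$ ($r = 8 - -480 = 8 + 480 = 488$)
$\left(r + \left(20 + x{\left(2 \right)}\right)^{2}\right)^{2} = \left(488 + \left(20 + 2\right)^{2}\right)^{2} = \left(488 + 22^{2}\right)^{2} = \left(488 + 484\right)^{2} = 972^{2} = 944784$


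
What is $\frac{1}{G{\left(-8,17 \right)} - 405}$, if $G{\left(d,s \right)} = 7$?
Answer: $- \frac{1}{398} \approx -0.0025126$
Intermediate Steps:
$\frac{1}{G{\left(-8,17 \right)} - 405} = \frac{1}{7 - 405} = \frac{1}{-398} = - \frac{1}{398}$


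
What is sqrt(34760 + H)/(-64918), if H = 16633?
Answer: -sqrt(51393)/64918 ≈ -0.0034921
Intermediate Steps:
sqrt(34760 + H)/(-64918) = sqrt(34760 + 16633)/(-64918) = sqrt(51393)*(-1/64918) = -sqrt(51393)/64918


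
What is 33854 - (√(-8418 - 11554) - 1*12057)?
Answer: 45911 - 2*I*√4993 ≈ 45911.0 - 141.32*I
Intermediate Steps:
33854 - (√(-8418 - 11554) - 1*12057) = 33854 - (√(-19972) - 12057) = 33854 - (2*I*√4993 - 12057) = 33854 - (-12057 + 2*I*√4993) = 33854 + (12057 - 2*I*√4993) = 45911 - 2*I*√4993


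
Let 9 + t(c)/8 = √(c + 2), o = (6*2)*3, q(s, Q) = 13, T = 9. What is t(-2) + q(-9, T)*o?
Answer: 396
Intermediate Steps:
o = 36 (o = 12*3 = 36)
t(c) = -72 + 8*√(2 + c) (t(c) = -72 + 8*√(c + 2) = -72 + 8*√(2 + c))
t(-2) + q(-9, T)*o = (-72 + 8*√(2 - 2)) + 13*36 = (-72 + 8*√0) + 468 = (-72 + 8*0) + 468 = (-72 + 0) + 468 = -72 + 468 = 396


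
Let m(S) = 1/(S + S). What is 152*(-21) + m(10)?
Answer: -63839/20 ≈ -3191.9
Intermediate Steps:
m(S) = 1/(2*S)
152*(-21) + m(10) = 152*(-21) + (½)/10 = -3192 + (½)*(⅒) = -3192 + 1/20 = -63839/20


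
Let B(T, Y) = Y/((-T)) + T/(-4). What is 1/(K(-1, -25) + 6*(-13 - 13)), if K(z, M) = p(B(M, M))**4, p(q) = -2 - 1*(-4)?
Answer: -1/140 ≈ -0.0071429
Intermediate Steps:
B(T, Y) = -T/4 - Y/T (B(T, Y) = Y*(-1/T) + T*(-1/4) = -Y/T - T/4 = -T/4 - Y/T)
p(q) = 2 (p(q) = -2 + 4 = 2)
K(z, M) = 16 (K(z, M) = 2**4 = 16)
1/(K(-1, -25) + 6*(-13 - 13)) = 1/(16 + 6*(-13 - 13)) = 1/(16 + 6*(-26)) = 1/(16 - 156) = 1/(-140) = -1/140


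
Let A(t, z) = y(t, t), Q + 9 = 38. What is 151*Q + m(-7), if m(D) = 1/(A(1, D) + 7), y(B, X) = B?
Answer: 35033/8 ≈ 4379.1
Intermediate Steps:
Q = 29 (Q = -9 + 38 = 29)
A(t, z) = t
m(D) = 1/8 (m(D) = 1/(1 + 7) = 1/8)
151*Q + m(-7) = 151*29 + 1/8 = 4379 + 1/8 = 35033/8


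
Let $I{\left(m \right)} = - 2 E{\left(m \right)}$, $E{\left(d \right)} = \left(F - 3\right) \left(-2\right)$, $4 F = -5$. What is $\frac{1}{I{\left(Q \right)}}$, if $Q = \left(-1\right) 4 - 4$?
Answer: $- \frac{1}{17} \approx -0.058824$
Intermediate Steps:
$F = - \frac{5}{4}$ ($F = \frac{1}{4} \left(-5\right) = - \frac{5}{4} \approx -1.25$)
$E{\left(d \right)} = \frac{17}{2}$ ($E{\left(d \right)} = \left(- \frac{5}{4} - 3\right) \left(-2\right) = \left(- \frac{17}{4}\right) \left(-2\right) = \frac{17}{2}$)
$Q = -8$ ($Q = -4 - 4 = -8$)
$I{\left(m \right)} = -17$ ($I{\left(m \right)} = \left(-2\right) \frac{17}{2} = -17$)
$\frac{1}{I{\left(Q \right)}} = \frac{1}{-17} = - \frac{1}{17}$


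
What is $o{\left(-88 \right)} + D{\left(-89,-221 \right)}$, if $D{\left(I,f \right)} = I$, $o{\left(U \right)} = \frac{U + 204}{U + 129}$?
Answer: $- \frac{3533}{41} \approx -86.171$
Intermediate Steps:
$o{\left(U \right)} = \frac{204 + U}{129 + U}$
$o{\left(-88 \right)} + D{\left(-89,-221 \right)} = \frac{204 - 88}{129 - 88} - 89 = \frac{1}{41} \cdot 116 - 89 = \frac{116}{41} - 89 = - \frac{3533}{41}$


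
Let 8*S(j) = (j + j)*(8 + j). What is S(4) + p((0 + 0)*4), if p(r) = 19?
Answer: 31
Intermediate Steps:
S(j) = j*(8 + j)/4 (S(j) = ((j + j)*(8 + j))/8 = ((2*j)*(8 + j))/8 = (2*j*(8 + j))/8 = j*(8 + j)/4)
S(4) + p((0 + 0)*4) = (¼)*4*(8 + 4) + 19 = (¼)*4*12 + 19 = 12 + 19 = 31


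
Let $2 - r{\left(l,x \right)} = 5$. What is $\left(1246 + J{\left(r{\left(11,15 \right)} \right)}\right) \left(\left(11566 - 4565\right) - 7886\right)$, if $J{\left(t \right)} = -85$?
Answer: $-1027485$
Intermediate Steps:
$r{\left(l,x \right)} = -3$ ($r{\left(l,x \right)} = 2 - 5 = -3$)
$\left(1246 + J{\left(r{\left(11,15 \right)} \right)}\right) \left(\left(11566 - 4565\right) - 7886\right) = \left(1246 - 85\right) \left(\left(11566 - 4565\right) - 7886\right) = 1161 \left(7001 - 7886\right) = 1161 \left(-885\right) = -1027485$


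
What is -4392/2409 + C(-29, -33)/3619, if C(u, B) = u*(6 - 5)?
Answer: -483773/264187 ≈ -1.8312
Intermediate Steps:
C(u, B) = u (C(u, B) = u*1 = u)
-4392/2409 + C(-29, -33)/3619 = -4392/2409 - 29/3619 = -4392*1/2409 - 29*1/3619 = -1464/803 - 29/3619 = -483773/264187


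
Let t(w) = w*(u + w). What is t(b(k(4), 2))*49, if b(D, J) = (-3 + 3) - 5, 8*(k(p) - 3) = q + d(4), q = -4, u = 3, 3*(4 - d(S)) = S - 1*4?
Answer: 490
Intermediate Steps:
d(S) = 16/3 - S/3 (d(S) = 4 - (S - 1*4)/3 = 4 - (S - 4)/3 = 4 - (-4 + S)/3 = 4 + (4/3 - S/3) = 16/3 - S/3)
k(p) = 3 (k(p) = 3 + (-4 + (16/3 - 1/3*4))/8 = 3 + (-4 + (16/3 - 4/3))/8 = 3 + (-4 + 4)/8 = 3 + (1/8)*0 = 3 + 0 = 3)
b(D, J) = -5 (b(D, J) = 0 - 5 = -5)
t(w) = w*(3 + w)
t(b(k(4), 2))*49 = -5*(3 - 5)*49 = -5*(-2)*49 = 10*49 = 490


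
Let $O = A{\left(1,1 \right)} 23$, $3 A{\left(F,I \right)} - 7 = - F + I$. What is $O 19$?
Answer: $\frac{3059}{3} \approx 1019.7$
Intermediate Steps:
$A{\left(F,I \right)} = \frac{7}{3} - \frac{F}{3} + \frac{I}{3}$ ($A{\left(F,I \right)} = \frac{7}{3} + \frac{- F + I}{3} = \frac{7}{3} + \frac{I - F}{3} = \frac{7}{3} - \left(- \frac{I}{3} + \frac{F}{3}\right) = \frac{7}{3} - \frac{F}{3} + \frac{I}{3}$)
$O = \frac{161}{3}$ ($O = \left(\frac{7}{3} - \frac{1}{3} + \frac{1}{3} \cdot 1\right) 23 = \left(\frac{7}{3} - \frac{1}{3} + \frac{1}{3}\right) 23 = \frac{7}{3} \cdot 23 = \frac{161}{3} \approx 53.667$)
$O 19 = \frac{161}{3} \cdot 19 = \frac{3059}{3}$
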